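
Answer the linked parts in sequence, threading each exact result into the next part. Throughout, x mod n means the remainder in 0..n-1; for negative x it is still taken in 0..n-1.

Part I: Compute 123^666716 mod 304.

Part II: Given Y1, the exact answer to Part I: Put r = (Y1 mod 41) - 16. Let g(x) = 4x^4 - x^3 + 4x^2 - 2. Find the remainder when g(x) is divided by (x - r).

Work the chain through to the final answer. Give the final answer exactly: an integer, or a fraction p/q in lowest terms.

1022

Part I: squarings mod 304: 123^1=123, 123^2=233, 123^4=177, 123^8=17, 123^16=289, 123^32=225, 123^64=161, 123^128=81, 123^256=177, 123^512=17, 123^1024=289, 123^2048=225, 123^4096=161, 123^8192=81, 123^16384=177, 123^32768=17, 123^65536=289, 123^131072=225, 123^262144=161, 123^524288=81; 123^666716 = 123^4 * 123^8 * 123^16 * 123^64 * 123^1024 * 123^2048 * 123^8192 * 123^131072 * 123^524288 = 225 (mod 304); answer 225
Part II: Y1 = 225; r = 4; remainder = value at the root: 4*(4)^4 - 1*(4)^3 + 4*(4)^2 - 2 = (1024) + (-64) + (64) + (-2) = 1022; answer 1022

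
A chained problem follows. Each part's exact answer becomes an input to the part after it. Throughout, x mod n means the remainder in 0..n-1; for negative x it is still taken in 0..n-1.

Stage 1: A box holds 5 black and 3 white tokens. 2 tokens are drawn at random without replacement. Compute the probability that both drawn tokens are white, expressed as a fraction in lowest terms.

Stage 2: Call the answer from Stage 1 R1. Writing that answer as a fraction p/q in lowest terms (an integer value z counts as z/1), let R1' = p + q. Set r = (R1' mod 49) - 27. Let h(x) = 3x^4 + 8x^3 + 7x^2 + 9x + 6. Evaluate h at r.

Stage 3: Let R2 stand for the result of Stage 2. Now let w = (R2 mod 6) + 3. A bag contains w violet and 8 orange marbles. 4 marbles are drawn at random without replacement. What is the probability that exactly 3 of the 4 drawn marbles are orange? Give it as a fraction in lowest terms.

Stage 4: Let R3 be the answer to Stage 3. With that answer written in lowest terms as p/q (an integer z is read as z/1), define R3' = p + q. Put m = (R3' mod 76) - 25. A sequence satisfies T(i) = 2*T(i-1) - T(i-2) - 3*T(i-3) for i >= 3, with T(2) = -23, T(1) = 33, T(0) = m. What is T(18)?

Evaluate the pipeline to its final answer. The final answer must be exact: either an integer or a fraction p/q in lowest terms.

Stage 1: total draws C(8,2) = 28; favorable C(3,2) = 3; P = 3/28; answer 3/28
Stage 2: R1 = 3/28; threaded value p + q = 31; r = 4; 3*(4)^4 + 8*(4)^3 + 7*(4)^2 + 9*(4)^1 + 6 = (768) + (512) + (112) + (36) + (6) = 1434; answer 1434
Stage 3: R2 = 1434; w = 3; total draws C(11,4) = 330; favorable C(8,3)*C(3,1) = 168; P = 28/55; answer 28/55
Stage 4: R3 = 28/55; threaded value p + q = 83; m = -18; T(3) = 2*(-23) - 1*(33) - 3*(-18) = -25; iterating: T(3)=-25, T(4)=-126, T(5)=-158, T(6)=-115, T(7)=306, T(8)=1201, T(9)=2441, T(10)=2763, T(11)=-518, T(12)=-11122, T(13)=-30015, T(14)=-47354, T(15)=-31327, T(16)=74745, T(17)=322879, T(18)=664994; answer 664994

664994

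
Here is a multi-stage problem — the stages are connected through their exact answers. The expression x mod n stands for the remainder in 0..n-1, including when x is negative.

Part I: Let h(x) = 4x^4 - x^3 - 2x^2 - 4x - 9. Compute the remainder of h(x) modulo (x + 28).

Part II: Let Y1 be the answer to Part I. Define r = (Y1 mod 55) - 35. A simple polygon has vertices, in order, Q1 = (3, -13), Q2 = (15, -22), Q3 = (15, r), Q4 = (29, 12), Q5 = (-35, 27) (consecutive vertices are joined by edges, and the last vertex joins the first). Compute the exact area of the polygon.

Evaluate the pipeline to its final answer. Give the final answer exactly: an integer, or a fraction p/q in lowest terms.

Part I: remainder = value at the root: 4*(-28)^4 - 1*(-28)^3 - 2*(-28)^2 - 4*(-28)^1 - 9 = (2458624) + (21952) + (-1568) + (112) + (-9) = 2479111; answer 2479111
Part II: Y1 = 2479111; r = 6; cross terms: (3*-22 - 15*-13)=129, (15*6 - 15*-22)=420, (15*12 - 29*6)=6, (29*27 - -35*12)=1203, (-35*-13 - 3*27)=374; twice the area = |2132| = 2132; area = 1066; answer 1066

1066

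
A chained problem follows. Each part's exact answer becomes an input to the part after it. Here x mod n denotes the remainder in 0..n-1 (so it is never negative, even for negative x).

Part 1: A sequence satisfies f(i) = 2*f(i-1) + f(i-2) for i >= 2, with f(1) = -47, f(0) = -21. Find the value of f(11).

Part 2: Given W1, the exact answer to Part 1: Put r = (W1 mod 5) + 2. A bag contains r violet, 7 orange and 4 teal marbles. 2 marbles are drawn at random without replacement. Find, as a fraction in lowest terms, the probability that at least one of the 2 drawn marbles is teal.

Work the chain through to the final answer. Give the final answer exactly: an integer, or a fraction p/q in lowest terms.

Part 1: f(2) = 2*(-47) + 1*(-21) = -115; iterating: f(2)=-115, f(3)=-277, f(4)=-669, f(5)=-1615, f(6)=-3899, f(7)=-9413, f(8)=-22725, f(9)=-54863, f(10)=-132451, f(11)=-319765; answer -319765
Part 2: W1 = -319765; r = 2; total draws C(13,2) = 78; complement C(9,2) = 36; favorable 78 - 36 = 42; P = 7/13; answer 7/13

7/13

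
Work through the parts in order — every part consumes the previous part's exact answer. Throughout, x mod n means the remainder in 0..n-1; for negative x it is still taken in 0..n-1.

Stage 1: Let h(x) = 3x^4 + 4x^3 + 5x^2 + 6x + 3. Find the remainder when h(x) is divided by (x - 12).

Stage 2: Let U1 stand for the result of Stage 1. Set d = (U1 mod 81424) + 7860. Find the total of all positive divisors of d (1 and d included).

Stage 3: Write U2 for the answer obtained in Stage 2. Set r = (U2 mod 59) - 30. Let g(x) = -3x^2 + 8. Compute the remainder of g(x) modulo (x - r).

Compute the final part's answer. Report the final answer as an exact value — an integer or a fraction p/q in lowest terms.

Stage 1: remainder = value at the root: 3*(12)^4 + 4*(12)^3 + 5*(12)^2 + 6*(12)^1 + 3 = (62208) + (6912) + (720) + (72) + (3) = 69915; answer 69915
Stage 2: U1 = 69915; d = 77775; 77775 = 3 * 5^2 * 17 * 61; sigma = (1 + 3) * (1 + 5 + 25) * (1 + 17) * (1 + 61) = 4 * 31 * 18 * 62 = 138384; answer 138384
Stage 3: U2 = 138384; r = -1; remainder = value at the root: -3*(-1)^2 + 8 = (-3) + (8) = 5; answer 5

5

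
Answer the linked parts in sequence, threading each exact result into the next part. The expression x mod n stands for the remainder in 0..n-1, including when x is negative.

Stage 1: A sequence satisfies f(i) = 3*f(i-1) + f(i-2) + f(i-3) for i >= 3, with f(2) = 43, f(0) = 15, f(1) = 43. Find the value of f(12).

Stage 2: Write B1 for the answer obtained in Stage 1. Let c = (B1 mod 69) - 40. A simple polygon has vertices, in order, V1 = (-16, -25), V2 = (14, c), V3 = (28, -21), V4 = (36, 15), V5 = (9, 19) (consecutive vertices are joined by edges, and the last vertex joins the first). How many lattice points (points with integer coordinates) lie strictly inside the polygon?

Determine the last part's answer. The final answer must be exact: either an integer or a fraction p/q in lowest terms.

728

Stage 1: f(3) = 3*(43) + 1*(43) + 1*(15) = 187; iterating: f(3)=187, f(4)=647, f(5)=2171, f(6)=7347, f(7)=24859, f(8)=84095, f(9)=284491, f(10)=962427, f(11)=3255867, f(12)=11014519; answer 11014519
Stage 2: B1 = 11014519; c = 9; cross terms: (-16*9 - 14*-25)=206, (14*-21 - 28*9)=-546, (28*15 - 36*-21)=1176, (36*19 - 9*15)=549, (9*-25 - -16*19)=79; twice the area = |1464| = 1464; area = 732; boundary points = 2 + 2 + 4 + 1 + 1 = 10; strictly interior points = area - boundary/2 + 1 = 728; answer 728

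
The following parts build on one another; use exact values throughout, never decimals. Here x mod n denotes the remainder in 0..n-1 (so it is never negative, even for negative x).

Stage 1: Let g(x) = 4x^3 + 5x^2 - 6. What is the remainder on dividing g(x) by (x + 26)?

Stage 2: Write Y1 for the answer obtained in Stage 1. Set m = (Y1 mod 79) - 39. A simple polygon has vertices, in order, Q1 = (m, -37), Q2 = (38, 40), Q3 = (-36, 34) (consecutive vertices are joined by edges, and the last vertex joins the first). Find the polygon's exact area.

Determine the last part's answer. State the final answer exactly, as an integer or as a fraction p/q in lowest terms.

2804

Stage 1: remainder = value at the root: 4*(-26)^3 + 5*(-26)^2 - 6 = (-70304) + (3380) + (-6) = -66930; answer -66930
Stage 2: Y1 = -66930; m = 23; cross terms: (23*40 - 38*-37)=2326, (38*34 - -36*40)=2732, (-36*-37 - 23*34)=550; twice the area = |5608| = 5608; area = 2804; answer 2804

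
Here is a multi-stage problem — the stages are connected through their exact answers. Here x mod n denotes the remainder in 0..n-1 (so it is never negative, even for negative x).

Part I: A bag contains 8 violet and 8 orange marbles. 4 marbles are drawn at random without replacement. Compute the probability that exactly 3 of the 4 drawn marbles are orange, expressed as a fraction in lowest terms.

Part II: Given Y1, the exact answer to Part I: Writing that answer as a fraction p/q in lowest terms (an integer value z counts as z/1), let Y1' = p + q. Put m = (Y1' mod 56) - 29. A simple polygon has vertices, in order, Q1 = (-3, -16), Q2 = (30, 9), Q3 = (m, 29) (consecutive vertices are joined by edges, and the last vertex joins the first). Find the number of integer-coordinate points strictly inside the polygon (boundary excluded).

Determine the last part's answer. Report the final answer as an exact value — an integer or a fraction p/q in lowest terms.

754

Part I: total draws C(16,4) = 1820; favorable C(8,3)*C(8,1) = 448; P = 16/65; answer 16/65
Part II: Y1 = 16/65; threaded value p + q = 81; m = -4; cross terms: (-3*9 - 30*-16)=453, (30*29 - -4*9)=906, (-4*-16 - -3*29)=151; twice the area = |1510| = 1510; area = 755; boundary points = 1 + 2 + 1 = 4; strictly interior points = area - boundary/2 + 1 = 754; answer 754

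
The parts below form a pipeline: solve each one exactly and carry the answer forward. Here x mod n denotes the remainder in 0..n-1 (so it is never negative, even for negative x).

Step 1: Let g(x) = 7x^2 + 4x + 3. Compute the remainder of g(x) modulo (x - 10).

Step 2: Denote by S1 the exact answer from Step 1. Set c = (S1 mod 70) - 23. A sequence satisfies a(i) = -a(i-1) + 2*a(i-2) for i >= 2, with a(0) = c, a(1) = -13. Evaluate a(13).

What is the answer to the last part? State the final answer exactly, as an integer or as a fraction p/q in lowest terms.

-90103

Step 1: remainder = value at the root: 7*(10)^2 + 4*(10)^1 + 3 = (700) + (40) + (3) = 743; answer 743
Step 2: S1 = 743; c = 20; a(2) = -1*(-13) + 2*(20) = 53; iterating: a(2)=53, a(3)=-79, a(4)=185, a(5)=-343, a(6)=713, a(7)=-1399, a(8)=2825, a(9)=-5623, a(10)=11273, a(11)=-22519, a(12)=45065, a(13)=-90103; answer -90103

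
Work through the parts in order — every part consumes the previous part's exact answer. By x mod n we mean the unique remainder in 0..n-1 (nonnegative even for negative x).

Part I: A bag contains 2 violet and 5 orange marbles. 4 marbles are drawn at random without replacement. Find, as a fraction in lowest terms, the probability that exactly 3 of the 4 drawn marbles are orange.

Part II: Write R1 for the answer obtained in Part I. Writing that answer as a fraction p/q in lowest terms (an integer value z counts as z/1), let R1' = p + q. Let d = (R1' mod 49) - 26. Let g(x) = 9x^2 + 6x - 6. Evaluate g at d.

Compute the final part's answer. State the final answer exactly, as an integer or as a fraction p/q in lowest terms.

1929

Part I: total draws C(7,4) = 35; favorable C(5,3)*C(2,1) = 20; P = 4/7; answer 4/7
Part II: R1 = 4/7; threaded value p + q = 11; d = -15; 9*(-15)^2 + 6*(-15)^1 - 6 = (2025) + (-90) + (-6) = 1929; answer 1929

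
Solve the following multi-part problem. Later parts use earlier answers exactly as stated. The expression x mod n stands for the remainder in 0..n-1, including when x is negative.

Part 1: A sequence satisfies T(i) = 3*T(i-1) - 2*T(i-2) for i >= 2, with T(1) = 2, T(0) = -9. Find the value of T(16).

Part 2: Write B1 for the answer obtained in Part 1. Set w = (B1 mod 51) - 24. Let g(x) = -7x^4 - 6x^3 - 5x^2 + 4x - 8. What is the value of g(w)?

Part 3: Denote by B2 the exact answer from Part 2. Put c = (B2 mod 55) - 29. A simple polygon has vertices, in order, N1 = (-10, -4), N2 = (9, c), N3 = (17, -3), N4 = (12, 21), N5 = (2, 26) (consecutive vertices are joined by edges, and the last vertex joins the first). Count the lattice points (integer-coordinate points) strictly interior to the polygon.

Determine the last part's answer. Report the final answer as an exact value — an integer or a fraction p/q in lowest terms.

Part 1: T(2) = 3*(2) - 2*(-9) = 24; iterating: T(2)=24, T(3)=68, T(4)=156, T(5)=332, T(6)=684, T(7)=1388, T(8)=2796, T(9)=5612, T(10)=11244, T(11)=22508, T(12)=45036, T(13)=90092, T(14)=180204, T(15)=360428, T(16)=720876; answer 720876
Part 2: B1 = 720876; w = 18; -7*(18)^4 - 6*(18)^3 - 5*(18)^2 + 4*(18)^1 - 8 = (-734832) + (-34992) + (-1620) + (72) + (-8) = -771380; answer -771380
Part 3: B2 = -771380; c = 21; cross terms: (-10*21 - 9*-4)=-174, (9*-3 - 17*21)=-384, (17*21 - 12*-3)=393, (12*26 - 2*21)=270, (2*-4 - -10*26)=252; twice the area = |357| = 357; area = 357/2; boundary points = 1 + 8 + 1 + 5 + 6 = 21; strictly interior points = area - boundary/2 + 1 = 169; answer 169

169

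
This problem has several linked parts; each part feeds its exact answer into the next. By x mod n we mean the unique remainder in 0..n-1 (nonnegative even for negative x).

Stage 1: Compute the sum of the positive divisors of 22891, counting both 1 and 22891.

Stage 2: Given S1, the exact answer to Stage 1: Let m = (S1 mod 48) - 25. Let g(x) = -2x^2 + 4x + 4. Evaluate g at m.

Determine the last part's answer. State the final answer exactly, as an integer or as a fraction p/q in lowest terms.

Stage 1: 22891 = 11 * 2081; sigma = (1 + 11) * (1 + 2081) = 12 * 2082 = 24984; answer 24984
Stage 2: S1 = 24984; m = -1; -2*(-1)^2 + 4*(-1)^1 + 4 = (-2) + (-4) + (4) = -2; answer -2

-2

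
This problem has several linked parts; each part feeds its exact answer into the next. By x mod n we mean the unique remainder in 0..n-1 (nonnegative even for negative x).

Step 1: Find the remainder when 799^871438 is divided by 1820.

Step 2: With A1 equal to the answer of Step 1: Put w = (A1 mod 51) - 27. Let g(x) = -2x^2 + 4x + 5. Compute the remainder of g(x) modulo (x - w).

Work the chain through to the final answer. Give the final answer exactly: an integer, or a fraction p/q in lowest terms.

Step 1: squarings mod 1820: 799^1=799, 799^2=1401, 799^4=841, 799^8=1121, 799^16=841, 799^32=1121, 799^64=841, 799^128=1121, 799^256=841, 799^512=1121, 799^1024=841, 799^2048=1121, 799^4096=841, 799^8192=1121, 799^16384=841, 799^32768=1121, 799^65536=841, 799^131072=1121, 799^262144=841, 799^524288=1121; 799^871438 = 799^2 * 799^4 * 799^8 * 799^1024 * 799^2048 * 799^16384 * 799^65536 * 799^262144 * 799^524288 = 1681 (mod 1820); answer 1681
Step 2: A1 = 1681; w = 22; remainder = value at the root: -2*(22)^2 + 4*(22)^1 + 5 = (-968) + (88) + (5) = -875; answer -875

-875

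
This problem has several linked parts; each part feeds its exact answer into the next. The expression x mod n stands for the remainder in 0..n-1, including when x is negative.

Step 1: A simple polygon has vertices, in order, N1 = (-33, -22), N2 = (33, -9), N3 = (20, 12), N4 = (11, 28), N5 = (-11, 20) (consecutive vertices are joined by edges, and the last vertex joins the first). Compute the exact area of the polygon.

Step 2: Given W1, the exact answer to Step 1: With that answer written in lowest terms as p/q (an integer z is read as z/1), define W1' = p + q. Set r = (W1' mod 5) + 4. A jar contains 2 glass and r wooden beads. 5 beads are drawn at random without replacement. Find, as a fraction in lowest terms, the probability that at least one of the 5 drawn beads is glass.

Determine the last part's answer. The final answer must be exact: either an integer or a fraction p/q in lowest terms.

Step 1: cross terms: (-33*-9 - 33*-22)=1023, (33*12 - 20*-9)=576, (20*28 - 11*12)=428, (11*20 - -11*28)=528, (-11*-22 - -33*20)=902; twice the area = |3457| = 3457; area = 3457/2; answer 3457/2
Step 2: W1 = 3457/2; threaded value p + q = 3459; r = 8; total draws C(10,5) = 252; complement C(8,5) = 56; favorable 252 - 56 = 196; P = 7/9; answer 7/9

7/9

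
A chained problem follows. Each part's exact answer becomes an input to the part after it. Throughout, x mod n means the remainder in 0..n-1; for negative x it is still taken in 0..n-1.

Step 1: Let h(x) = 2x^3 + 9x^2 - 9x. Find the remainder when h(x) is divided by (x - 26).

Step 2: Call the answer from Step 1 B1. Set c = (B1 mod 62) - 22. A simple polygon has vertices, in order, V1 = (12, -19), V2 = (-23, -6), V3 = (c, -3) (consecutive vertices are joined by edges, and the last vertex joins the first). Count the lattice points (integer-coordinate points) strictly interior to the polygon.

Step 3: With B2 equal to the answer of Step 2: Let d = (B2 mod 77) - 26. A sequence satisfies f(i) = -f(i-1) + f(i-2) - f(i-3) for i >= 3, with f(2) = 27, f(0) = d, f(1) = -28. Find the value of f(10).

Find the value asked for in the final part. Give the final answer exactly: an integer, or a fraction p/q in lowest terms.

4399

Step 1: remainder = value at the root: 2*(26)^3 + 9*(26)^2 - 9*(26)^1 = (35152) + (6084) + (-234) = 41002; answer 41002
Step 2: B1 = 41002; c = -2; cross terms: (12*-6 - -23*-19)=-509, (-23*-3 - -2*-6)=57, (-2*-19 - 12*-3)=74; twice the area = |-378| = 378; area = 189; boundary points = 1 + 3 + 2 = 6; strictly interior points = area - boundary/2 + 1 = 187; answer 187
Step 3: B2 = 187; d = 7; f(3) = -1*(27) + 1*(-28) - 1*(7) = -62; iterating: f(3)=-62, f(4)=117, f(5)=-206, f(6)=385, f(7)=-708, f(8)=1299, f(9)=-2392, f(10)=4399; answer 4399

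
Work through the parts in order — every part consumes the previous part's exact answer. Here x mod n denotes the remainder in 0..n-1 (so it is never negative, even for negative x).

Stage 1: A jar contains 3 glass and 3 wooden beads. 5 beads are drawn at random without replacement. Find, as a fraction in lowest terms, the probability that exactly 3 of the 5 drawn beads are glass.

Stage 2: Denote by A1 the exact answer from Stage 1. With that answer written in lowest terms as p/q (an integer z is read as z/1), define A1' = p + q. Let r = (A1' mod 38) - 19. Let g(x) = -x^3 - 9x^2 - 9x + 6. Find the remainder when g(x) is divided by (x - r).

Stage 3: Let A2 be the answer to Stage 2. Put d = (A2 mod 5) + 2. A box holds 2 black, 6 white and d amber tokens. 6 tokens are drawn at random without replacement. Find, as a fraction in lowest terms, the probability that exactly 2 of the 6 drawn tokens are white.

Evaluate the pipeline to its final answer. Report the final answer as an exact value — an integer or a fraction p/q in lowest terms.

75/308

Stage 1: total draws C(6,5) = 6; favorable C(3,3)*C(3,2) = 3; P = 1/2; answer 1/2
Stage 2: A1 = 1/2; threaded value p + q = 3; r = -16; remainder = value at the root: -1*(-16)^3 - 9*(-16)^2 - 9*(-16)^1 + 6 = (4096) + (-2304) + (144) + (6) = 1942; answer 1942
Stage 3: A2 = 1942; d = 4; total draws C(12,6) = 924; favorable C(6,2)*C(6,4) = 225; P = 75/308; answer 75/308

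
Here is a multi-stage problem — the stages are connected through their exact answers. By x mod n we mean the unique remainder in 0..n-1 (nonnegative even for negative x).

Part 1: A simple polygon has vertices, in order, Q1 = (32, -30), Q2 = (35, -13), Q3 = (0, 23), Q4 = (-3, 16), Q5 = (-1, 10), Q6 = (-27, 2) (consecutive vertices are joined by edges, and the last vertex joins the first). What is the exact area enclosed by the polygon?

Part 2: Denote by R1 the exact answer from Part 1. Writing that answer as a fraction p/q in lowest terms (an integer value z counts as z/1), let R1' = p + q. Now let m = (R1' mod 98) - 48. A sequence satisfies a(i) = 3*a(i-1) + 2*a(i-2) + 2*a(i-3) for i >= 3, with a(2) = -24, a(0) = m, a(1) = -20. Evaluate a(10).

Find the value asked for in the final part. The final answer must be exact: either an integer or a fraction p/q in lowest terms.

-586626

Part 1: cross terms: (32*-13 - 35*-30)=634, (35*23 - 0*-13)=805, (0*16 - -3*23)=69, (-3*10 - -1*16)=-14, (-1*2 - -27*10)=268, (-27*-30 - 32*2)=746; twice the area = |2508| = 2508; area = 1254; answer 1254
Part 2: R1 = 1254; threaded value p + q = 1255; m = 31; a(3) = 3*(-24) + 2*(-20) + 2*(31) = -50; iterating: a(3)=-50, a(4)=-238, a(5)=-862, a(6)=-3162, a(7)=-11686, a(8)=-43106, a(9)=-159014, a(10)=-586626; answer -586626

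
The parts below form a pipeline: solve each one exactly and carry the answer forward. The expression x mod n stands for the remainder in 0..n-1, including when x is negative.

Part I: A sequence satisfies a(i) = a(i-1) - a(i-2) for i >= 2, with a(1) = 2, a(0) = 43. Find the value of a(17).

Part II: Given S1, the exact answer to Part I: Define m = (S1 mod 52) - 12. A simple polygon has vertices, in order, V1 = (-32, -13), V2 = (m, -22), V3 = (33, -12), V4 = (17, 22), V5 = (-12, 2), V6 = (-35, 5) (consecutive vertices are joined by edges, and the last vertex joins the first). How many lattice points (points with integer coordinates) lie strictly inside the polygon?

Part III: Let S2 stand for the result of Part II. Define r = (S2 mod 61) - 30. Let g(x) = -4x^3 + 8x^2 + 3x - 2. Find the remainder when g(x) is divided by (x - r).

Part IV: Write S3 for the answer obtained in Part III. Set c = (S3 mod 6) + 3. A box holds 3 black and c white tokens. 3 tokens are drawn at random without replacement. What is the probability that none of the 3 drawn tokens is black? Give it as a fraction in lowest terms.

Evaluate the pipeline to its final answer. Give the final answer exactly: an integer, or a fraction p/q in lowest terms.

4/35

Part I: a(2) = 1*(2) - 1*(43) = -41; iterating: a(2)=-41, a(3)=-43, a(4)=-2, a(5)=41, a(6)=43, a(7)=2, a(8)=-41, a(9)=-43, a(10)=-2, a(11)=41, a(12)=43, a(13)=2, a(14)=-41, a(15)=-43, a(16)=-2, a(17)=41; answer 41
Part II: S1 = 41; m = 29; cross terms: (-32*-22 - 29*-13)=1081, (29*-12 - 33*-22)=378, (33*22 - 17*-12)=930, (17*2 - -12*22)=298, (-12*5 - -35*2)=10, (-35*-13 - -32*5)=615; twice the area = |3312| = 3312; area = 1656; boundary points = 1 + 2 + 2 + 1 + 1 + 3 = 10; strictly interior points = area - boundary/2 + 1 = 1652; answer 1652
Part III: S2 = 1652; r = -25; remainder = value at the root: -4*(-25)^3 + 8*(-25)^2 + 3*(-25)^1 - 2 = (62500) + (5000) + (-75) + (-2) = 67423; answer 67423
Part IV: S3 = 67423; c = 4; total draws C(7,3) = 35; favorable C(4,3) = 4; P = 4/35; answer 4/35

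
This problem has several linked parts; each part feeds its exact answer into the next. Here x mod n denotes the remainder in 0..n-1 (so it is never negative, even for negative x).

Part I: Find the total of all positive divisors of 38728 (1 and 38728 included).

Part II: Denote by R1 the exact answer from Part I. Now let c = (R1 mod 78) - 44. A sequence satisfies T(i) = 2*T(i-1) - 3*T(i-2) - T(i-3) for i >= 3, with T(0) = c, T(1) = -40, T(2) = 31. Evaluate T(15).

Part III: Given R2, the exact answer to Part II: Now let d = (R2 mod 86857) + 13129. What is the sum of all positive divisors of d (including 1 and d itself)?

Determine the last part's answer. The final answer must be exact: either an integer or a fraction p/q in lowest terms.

Part I: 38728 = 2^3 * 47 * 103; sigma = (1 + 2 + 4 + 8) * (1 + 47) * (1 + 103) = 15 * 48 * 104 = 74880; answer 74880
Part II: R1 = 74880; c = -44; T(3) = 2*(31) - 3*(-40) - 1*(-44) = 226; iterating: T(3)=226, T(4)=399, T(5)=89, T(6)=-1245, T(7)=-3156, T(8)=-2666, T(9)=5381, T(10)=21916, T(11)=30355, T(12)=-10419, T(13)=-133819, T(14)=-266736, T(15)=-121596; answer -121596
Part III: R2 = -121596; d = 65247; 65247 = 3 * 7 * 13 * 239; sigma = (1 + 3) * (1 + 7) * (1 + 13) * (1 + 239) = 4 * 8 * 14 * 240 = 107520; answer 107520

107520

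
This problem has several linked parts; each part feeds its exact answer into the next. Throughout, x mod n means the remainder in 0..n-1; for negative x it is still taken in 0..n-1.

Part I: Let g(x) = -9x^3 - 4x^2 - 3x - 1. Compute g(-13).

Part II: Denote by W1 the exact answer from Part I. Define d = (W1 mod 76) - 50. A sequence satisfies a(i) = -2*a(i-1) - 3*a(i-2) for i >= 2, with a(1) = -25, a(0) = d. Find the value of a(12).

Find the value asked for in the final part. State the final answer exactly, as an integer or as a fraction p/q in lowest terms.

Part I: -9*(-13)^3 - 4*(-13)^2 - 3*(-13)^1 - 1 = (19773) + (-676) + (39) + (-1) = 19135; answer 19135
Part II: W1 = 19135; d = 9; a(2) = -2*(-25) - 3*(9) = 23; iterating: a(2)=23, a(3)=29, a(4)=-127, a(5)=167, a(6)=47, a(7)=-595, a(8)=1049, a(9)=-313, a(10)=-2521, a(11)=5981, a(12)=-4399; answer -4399

-4399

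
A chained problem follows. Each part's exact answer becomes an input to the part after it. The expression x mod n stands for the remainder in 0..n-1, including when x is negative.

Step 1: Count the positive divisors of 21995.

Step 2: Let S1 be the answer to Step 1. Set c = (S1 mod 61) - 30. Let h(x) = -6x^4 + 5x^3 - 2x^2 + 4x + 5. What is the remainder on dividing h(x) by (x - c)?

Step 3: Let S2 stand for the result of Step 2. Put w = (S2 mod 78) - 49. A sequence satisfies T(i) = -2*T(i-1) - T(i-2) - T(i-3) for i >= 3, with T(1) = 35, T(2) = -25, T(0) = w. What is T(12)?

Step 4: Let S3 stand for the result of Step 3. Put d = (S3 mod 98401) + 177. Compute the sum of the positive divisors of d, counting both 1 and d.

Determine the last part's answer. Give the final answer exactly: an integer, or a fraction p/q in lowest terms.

314743

Step 1: 21995 = 5 * 53 * 83; number of divisors = (1+1) * (1+1) * (1+1) = 8; answer 8
Step 2: S1 = 8; c = -22; remainder = value at the root: -6*(-22)^4 + 5*(-22)^3 - 2*(-22)^2 + 4*(-22)^1 + 5 = (-1405536) + (-53240) + (-968) + (-88) + (5) = -1459827; answer -1459827
Step 3: S2 = -1459827; w = -28; T(3) = -2*(-25) - 1*(35) - 1*(-28) = 43; iterating: T(3)=43, T(4)=-96, T(5)=174, T(6)=-295, T(7)=512, T(8)=-903, T(9)=1589, T(10)=-2787, T(11)=4888, T(12)=-8578; answer -8578
Step 4: S3 = -8578; d = 90000; 90000 = 2^4 * 3^2 * 5^4; sigma = (1 + 2 + 4 + 8 + 16) * (1 + 3 + 9) * (1 + 5 + 25 + 125 + 625) = 31 * 13 * 781 = 314743; answer 314743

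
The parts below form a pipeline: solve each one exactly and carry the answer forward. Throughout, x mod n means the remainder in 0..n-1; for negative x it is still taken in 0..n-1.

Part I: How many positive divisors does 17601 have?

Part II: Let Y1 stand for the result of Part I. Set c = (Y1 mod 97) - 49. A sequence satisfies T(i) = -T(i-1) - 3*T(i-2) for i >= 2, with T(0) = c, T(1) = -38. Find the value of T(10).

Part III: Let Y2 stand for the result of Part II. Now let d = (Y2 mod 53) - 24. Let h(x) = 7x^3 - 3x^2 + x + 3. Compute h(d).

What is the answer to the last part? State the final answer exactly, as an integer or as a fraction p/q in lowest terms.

22968

Part I: 17601 = 3 * 5867; number of divisors = (1+1) * (1+1) = 4; answer 4
Part II: Y1 = 4; c = -45; T(2) = -1*(-38) - 3*(-45) = 173; iterating: T(2)=173, T(3)=-59, T(4)=-460, T(5)=637, T(6)=743, T(7)=-2654, T(8)=425, T(9)=7537, T(10)=-8812; answer -8812
Part III: Y2 = -8812; d = 15; 7*(15)^3 - 3*(15)^2 + 1*(15)^1 + 3 = (23625) + (-675) + (15) + (3) = 22968; answer 22968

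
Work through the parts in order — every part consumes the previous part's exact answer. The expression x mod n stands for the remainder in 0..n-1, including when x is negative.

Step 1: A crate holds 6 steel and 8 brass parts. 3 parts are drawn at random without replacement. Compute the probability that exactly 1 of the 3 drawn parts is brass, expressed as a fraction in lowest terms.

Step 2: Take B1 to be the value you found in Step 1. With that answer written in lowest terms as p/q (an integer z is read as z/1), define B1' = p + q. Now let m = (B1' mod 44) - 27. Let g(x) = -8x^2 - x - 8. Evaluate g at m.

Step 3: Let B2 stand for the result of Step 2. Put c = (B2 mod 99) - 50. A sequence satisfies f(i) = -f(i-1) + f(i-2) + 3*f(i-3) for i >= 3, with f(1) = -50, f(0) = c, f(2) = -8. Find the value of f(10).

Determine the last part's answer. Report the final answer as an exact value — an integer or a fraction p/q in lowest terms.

2176

Step 1: total draws C(14,3) = 364; favorable C(8,1)*C(6,2) = 120; P = 30/91; answer 30/91
Step 2: B1 = 30/91; threaded value p + q = 121; m = 6; -8*(6)^2 - 1*(6)^1 - 8 = (-288) + (-6) + (-8) = -302; answer -302
Step 3: B2 = -302; c = 44; f(3) = -1*(-8) + 1*(-50) + 3*(44) = 90; iterating: f(3)=90, f(4)=-248, f(5)=314, f(6)=-292, f(7)=-138, f(8)=788, f(9)=-1802, f(10)=2176; answer 2176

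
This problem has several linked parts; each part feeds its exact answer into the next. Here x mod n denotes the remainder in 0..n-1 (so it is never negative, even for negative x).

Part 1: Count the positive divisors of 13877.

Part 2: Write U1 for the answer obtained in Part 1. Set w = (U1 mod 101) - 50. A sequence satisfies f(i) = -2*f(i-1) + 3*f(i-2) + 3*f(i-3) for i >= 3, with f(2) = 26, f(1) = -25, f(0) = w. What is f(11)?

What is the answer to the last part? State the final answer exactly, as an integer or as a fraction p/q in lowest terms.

-667501

Part 1: 13877 is prime, so its only divisors are 1 and 13877; count = 2; answer 2
Part 2: U1 = 2; w = -48; f(3) = -2*(26) + 3*(-25) + 3*(-48) = -271; iterating: f(3)=-271, f(4)=545, f(5)=-1825, f(6)=4472, f(7)=-12784, f(8)=33509, f(9)=-91954, f(10)=246083, f(11)=-667501; answer -667501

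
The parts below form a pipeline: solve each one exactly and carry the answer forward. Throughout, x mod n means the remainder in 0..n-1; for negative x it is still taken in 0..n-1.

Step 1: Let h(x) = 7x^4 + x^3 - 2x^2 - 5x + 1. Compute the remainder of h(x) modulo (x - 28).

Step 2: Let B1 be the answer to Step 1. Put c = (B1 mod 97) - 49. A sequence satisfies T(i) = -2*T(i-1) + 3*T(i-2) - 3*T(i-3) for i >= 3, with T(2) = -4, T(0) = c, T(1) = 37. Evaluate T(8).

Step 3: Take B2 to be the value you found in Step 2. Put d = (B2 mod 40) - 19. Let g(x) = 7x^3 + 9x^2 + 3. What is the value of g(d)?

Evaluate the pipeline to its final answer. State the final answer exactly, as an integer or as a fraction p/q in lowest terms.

Step 1: remainder = value at the root: 7*(28)^4 + 1*(28)^3 - 2*(28)^2 - 5*(28)^1 + 1 = (4302592) + (21952) + (-1568) + (-140) + (1) = 4322837; answer 4322837
Step 2: B1 = 4322837; c = -17; T(3) = -2*(-4) + 3*(37) - 3*(-17) = 170; iterating: T(3)=170, T(4)=-463, T(5)=1448, T(6)=-4795, T(7)=15323, T(8)=-49375; answer -49375
Step 3: B2 = -49375; d = 6; 7*(6)^3 + 9*(6)^2 + 3 = (1512) + (324) + (3) = 1839; answer 1839

1839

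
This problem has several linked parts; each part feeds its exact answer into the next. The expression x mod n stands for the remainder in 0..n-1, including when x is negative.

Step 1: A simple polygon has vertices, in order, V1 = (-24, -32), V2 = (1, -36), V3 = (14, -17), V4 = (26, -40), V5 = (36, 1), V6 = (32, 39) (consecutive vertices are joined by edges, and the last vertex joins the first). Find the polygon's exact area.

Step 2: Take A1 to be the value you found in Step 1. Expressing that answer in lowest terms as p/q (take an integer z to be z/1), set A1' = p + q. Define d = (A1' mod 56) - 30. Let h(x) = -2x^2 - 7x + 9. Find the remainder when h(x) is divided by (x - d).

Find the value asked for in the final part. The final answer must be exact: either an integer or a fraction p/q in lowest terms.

-310

Step 1: cross terms: (-24*-36 - 1*-32)=896, (1*-17 - 14*-36)=487, (14*-40 - 26*-17)=-118, (26*1 - 36*-40)=1466, (36*39 - 32*1)=1372, (32*-32 - -24*39)=-88; twice the area = |4015| = 4015; area = 4015/2; answer 4015/2
Step 2: A1 = 4015/2; threaded value p + q = 4017; d = 11; remainder = value at the root: -2*(11)^2 - 7*(11)^1 + 9 = (-242) + (-77) + (9) = -310; answer -310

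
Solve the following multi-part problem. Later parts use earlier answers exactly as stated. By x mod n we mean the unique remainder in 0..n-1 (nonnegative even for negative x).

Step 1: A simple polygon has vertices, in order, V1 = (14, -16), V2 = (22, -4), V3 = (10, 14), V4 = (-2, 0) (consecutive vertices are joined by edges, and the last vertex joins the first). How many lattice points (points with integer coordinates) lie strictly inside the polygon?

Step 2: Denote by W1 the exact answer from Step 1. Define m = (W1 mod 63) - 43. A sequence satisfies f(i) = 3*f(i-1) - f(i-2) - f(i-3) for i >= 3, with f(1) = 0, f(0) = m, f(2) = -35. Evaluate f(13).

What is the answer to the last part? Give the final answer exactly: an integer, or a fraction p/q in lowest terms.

-641900

Step 1: cross terms: (14*-4 - 22*-16)=296, (22*14 - 10*-4)=348, (10*0 - -2*14)=28, (-2*-16 - 14*0)=32; twice the area = |704| = 704; area = 352; boundary points = 4 + 6 + 2 + 16 = 28; strictly interior points = area - boundary/2 + 1 = 339; answer 339
Step 2: W1 = 339; m = -19; f(3) = 3*(-35) - 1*(0) - 1*(-19) = -86; iterating: f(3)=-86, f(4)=-223, f(5)=-548, f(6)=-1335, f(7)=-3234, f(8)=-7819, f(9)=-18888, f(10)=-45611, f(11)=-110126, f(12)=-265879, f(13)=-641900; answer -641900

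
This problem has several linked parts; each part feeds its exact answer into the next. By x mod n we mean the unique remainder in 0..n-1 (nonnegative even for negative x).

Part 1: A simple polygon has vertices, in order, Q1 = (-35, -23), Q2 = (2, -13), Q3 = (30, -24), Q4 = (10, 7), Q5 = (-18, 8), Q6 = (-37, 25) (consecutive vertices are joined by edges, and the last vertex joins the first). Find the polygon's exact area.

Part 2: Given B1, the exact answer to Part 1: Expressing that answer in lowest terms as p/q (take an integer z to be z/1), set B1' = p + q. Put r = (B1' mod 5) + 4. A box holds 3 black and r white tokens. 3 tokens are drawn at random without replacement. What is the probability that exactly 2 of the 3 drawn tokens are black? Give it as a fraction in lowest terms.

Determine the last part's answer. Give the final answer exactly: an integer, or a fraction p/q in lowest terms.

7/40

Part 1: cross terms: (-35*-13 - 2*-23)=501, (2*-24 - 30*-13)=342, (30*7 - 10*-24)=450, (10*8 - -18*7)=206, (-18*25 - -37*8)=-154, (-37*-23 - -35*25)=1726; twice the area = |3071| = 3071; area = 3071/2; answer 3071/2
Part 2: B1 = 3071/2; threaded value p + q = 3073; r = 7; total draws C(10,3) = 120; favorable C(3,2)*C(7,1) = 21; P = 7/40; answer 7/40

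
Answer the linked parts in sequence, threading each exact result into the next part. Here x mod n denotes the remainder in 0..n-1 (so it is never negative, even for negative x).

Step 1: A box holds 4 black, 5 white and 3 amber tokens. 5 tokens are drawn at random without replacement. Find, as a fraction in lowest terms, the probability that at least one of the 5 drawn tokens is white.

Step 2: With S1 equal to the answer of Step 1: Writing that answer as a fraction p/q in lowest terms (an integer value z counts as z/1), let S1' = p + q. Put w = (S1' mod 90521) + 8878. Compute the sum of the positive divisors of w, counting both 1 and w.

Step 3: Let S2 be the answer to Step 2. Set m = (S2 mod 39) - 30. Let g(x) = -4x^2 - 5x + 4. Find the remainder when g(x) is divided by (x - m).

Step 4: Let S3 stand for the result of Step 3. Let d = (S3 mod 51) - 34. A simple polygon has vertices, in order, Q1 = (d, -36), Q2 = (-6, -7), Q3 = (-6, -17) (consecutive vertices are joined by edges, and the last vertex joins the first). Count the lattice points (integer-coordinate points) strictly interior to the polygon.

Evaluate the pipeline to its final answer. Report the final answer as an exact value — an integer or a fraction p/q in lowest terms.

Step 1: total draws C(12,5) = 792; complement C(7,5) = 21; favorable 792 - 21 = 771; P = 257/264; answer 257/264
Step 2: S1 = 257/264; threaded value p + q = 521; w = 9399; 9399 = 3 * 13 * 241; sigma = (1 + 3) * (1 + 13) * (1 + 241) = 4 * 14 * 242 = 13552; answer 13552
Step 3: S2 = 13552; m = -11; remainder = value at the root: -4*(-11)^2 - 5*(-11)^1 + 4 = (-484) + (55) + (4) = -425; answer -425
Step 4: S3 = -425; d = 0; cross terms: (0*-7 - -6*-36)=-216, (-6*-17 - -6*-7)=60, (-6*-36 - 0*-17)=216; twice the area = |60| = 60; area = 30; boundary points = 1 + 10 + 1 = 12; strictly interior points = area - boundary/2 + 1 = 25; answer 25

25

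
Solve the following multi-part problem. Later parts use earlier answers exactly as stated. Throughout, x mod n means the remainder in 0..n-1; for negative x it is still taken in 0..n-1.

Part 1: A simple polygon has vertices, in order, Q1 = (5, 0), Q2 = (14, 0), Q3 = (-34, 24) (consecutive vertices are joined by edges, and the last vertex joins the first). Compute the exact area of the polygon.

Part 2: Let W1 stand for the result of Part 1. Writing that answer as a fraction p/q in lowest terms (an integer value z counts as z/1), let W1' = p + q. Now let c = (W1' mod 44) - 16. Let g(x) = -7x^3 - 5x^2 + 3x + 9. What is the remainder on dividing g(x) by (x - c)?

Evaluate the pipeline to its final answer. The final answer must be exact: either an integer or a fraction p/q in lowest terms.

Part 1: cross terms: (5*0 - 14*0)=0, (14*24 - -34*0)=336, (-34*0 - 5*24)=-120; twice the area = |216| = 216; area = 108; answer 108
Part 2: W1 = 108; threaded value p + q = 109; c = 5; remainder = value at the root: -7*(5)^3 - 5*(5)^2 + 3*(5)^1 + 9 = (-875) + (-125) + (15) + (9) = -976; answer -976

-976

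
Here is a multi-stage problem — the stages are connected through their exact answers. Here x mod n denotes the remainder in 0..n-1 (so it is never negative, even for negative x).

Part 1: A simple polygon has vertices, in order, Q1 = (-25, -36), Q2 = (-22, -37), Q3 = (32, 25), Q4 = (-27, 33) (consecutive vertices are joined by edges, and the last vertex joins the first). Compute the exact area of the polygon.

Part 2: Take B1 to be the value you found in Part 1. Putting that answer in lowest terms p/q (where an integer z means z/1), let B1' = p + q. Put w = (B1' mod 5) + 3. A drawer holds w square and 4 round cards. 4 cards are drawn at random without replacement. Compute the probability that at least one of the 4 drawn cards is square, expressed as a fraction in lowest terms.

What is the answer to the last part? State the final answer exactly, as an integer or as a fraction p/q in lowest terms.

125/126

Part 1: cross terms: (-25*-37 - -22*-36)=133, (-22*25 - 32*-37)=634, (32*33 - -27*25)=1731, (-27*-36 - -25*33)=1797; twice the area = |4295| = 4295; area = 4295/2; answer 4295/2
Part 2: B1 = 4295/2; threaded value p + q = 4297; w = 5; total draws C(9,4) = 126; complement C(4,4) = 1; favorable 126 - 1 = 125; P = 125/126; answer 125/126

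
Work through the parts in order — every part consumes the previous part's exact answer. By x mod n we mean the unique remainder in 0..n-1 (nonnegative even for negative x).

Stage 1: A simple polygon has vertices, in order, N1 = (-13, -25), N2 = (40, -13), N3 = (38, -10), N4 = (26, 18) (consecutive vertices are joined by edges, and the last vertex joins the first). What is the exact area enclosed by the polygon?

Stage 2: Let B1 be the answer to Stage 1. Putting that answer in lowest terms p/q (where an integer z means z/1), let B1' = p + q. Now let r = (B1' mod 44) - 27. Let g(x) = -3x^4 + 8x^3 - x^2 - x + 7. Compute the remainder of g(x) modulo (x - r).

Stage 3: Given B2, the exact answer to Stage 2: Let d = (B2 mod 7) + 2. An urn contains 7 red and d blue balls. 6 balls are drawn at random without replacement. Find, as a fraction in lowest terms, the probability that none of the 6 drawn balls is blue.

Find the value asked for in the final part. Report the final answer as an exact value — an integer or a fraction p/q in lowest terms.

Stage 1: cross terms: (-13*-13 - 40*-25)=1169, (40*-10 - 38*-13)=94, (38*18 - 26*-10)=944, (26*-25 - -13*18)=-416; twice the area = |1791| = 1791; area = 1791/2; answer 1791/2
Stage 2: B1 = 1791/2; threaded value p + q = 1793; r = 6; remainder = value at the root: -3*(6)^4 + 8*(6)^3 - 1*(6)^2 - 1*(6)^1 + 7 = (-3888) + (1728) + (-36) + (-6) + (7) = -2195; answer -2195
Stage 3: B2 = -2195; d = 5; total draws C(12,6) = 924; favorable C(7,6) = 7; P = 1/132; answer 1/132

1/132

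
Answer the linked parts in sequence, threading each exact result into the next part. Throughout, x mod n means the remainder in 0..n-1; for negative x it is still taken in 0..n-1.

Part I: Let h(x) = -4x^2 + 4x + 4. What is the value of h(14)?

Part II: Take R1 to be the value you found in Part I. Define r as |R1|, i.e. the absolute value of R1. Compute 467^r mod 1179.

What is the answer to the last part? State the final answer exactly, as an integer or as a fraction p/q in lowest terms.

Part I: -4*(14)^2 + 4*(14)^1 + 4 = (-784) + (56) + (4) = -724; answer -724
Part II: R1 = -724; r = 724; squarings mod 1179: 467^1=467, 467^2=1153, 467^4=676, 467^8=703, 467^16=208, 467^32=820, 467^64=370, 467^128=136, 467^256=811, 467^512=1018; 467^724 = 467^4 * 467^16 * 467^64 * 467^128 * 467^512 = 1063 (mod 1179); answer 1063

1063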